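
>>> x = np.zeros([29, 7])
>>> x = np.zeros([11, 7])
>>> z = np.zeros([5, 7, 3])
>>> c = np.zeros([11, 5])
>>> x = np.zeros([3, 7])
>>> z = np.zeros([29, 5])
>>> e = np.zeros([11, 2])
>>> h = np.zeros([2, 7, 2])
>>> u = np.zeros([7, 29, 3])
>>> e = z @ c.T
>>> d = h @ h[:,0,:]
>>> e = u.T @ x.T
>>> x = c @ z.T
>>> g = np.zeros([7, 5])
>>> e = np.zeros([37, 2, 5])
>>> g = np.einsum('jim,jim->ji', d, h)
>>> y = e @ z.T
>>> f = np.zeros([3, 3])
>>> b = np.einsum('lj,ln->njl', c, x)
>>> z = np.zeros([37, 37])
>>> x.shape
(11, 29)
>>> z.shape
(37, 37)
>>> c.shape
(11, 5)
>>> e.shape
(37, 2, 5)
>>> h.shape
(2, 7, 2)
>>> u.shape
(7, 29, 3)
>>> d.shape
(2, 7, 2)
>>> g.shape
(2, 7)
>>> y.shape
(37, 2, 29)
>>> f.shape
(3, 3)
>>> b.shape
(29, 5, 11)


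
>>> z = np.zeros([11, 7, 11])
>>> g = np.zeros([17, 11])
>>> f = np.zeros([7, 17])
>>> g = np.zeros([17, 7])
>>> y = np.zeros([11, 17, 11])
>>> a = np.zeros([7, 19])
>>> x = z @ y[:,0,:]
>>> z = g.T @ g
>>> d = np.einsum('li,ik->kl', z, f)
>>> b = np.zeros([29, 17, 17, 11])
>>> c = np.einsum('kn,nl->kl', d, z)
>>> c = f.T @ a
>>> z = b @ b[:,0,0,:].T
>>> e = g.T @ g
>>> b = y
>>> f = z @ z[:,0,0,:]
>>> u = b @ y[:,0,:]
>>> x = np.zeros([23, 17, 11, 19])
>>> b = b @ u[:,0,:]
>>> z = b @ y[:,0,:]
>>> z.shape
(11, 17, 11)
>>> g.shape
(17, 7)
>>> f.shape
(29, 17, 17, 29)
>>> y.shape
(11, 17, 11)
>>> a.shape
(7, 19)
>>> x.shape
(23, 17, 11, 19)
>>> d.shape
(17, 7)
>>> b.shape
(11, 17, 11)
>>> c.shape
(17, 19)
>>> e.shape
(7, 7)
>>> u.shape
(11, 17, 11)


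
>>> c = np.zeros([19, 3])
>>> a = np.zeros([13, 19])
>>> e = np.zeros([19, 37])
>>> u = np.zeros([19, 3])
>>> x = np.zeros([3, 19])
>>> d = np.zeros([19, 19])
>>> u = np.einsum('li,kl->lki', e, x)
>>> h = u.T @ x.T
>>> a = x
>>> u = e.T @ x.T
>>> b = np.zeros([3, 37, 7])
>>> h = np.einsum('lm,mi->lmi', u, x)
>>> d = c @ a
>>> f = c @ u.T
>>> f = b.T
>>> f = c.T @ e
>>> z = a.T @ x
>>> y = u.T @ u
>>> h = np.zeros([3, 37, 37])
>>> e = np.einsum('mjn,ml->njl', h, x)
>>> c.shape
(19, 3)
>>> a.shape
(3, 19)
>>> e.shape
(37, 37, 19)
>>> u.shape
(37, 3)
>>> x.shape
(3, 19)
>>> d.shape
(19, 19)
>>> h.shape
(3, 37, 37)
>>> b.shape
(3, 37, 7)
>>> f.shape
(3, 37)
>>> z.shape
(19, 19)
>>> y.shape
(3, 3)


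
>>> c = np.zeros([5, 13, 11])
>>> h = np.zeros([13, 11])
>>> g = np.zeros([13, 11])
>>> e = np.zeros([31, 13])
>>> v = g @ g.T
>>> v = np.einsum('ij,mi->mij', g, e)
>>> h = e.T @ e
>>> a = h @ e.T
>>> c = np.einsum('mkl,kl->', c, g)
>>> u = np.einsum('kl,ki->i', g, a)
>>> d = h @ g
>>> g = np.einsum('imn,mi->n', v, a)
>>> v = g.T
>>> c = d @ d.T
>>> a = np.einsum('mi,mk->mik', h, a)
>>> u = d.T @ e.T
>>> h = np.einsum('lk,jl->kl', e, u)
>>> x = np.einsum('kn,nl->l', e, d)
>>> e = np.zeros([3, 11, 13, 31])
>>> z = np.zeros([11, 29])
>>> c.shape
(13, 13)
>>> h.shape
(13, 31)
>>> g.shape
(11,)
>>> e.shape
(3, 11, 13, 31)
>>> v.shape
(11,)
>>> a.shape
(13, 13, 31)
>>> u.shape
(11, 31)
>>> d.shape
(13, 11)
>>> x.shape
(11,)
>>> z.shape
(11, 29)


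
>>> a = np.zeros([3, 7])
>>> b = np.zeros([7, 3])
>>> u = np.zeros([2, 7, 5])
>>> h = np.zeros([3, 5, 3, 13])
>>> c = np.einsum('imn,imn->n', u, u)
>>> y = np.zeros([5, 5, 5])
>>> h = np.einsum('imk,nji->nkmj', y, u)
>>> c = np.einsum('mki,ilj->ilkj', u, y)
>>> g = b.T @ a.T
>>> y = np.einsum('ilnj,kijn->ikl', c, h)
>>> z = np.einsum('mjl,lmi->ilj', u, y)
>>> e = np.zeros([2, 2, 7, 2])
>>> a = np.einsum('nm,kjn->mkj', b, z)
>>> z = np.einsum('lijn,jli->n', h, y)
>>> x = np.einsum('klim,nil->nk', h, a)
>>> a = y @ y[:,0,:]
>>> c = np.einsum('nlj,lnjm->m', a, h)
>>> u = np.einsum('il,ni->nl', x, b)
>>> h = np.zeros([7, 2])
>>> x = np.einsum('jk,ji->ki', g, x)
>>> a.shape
(5, 2, 5)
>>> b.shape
(7, 3)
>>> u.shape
(7, 2)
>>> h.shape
(7, 2)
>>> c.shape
(7,)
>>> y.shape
(5, 2, 5)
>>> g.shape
(3, 3)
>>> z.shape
(7,)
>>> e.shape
(2, 2, 7, 2)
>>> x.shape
(3, 2)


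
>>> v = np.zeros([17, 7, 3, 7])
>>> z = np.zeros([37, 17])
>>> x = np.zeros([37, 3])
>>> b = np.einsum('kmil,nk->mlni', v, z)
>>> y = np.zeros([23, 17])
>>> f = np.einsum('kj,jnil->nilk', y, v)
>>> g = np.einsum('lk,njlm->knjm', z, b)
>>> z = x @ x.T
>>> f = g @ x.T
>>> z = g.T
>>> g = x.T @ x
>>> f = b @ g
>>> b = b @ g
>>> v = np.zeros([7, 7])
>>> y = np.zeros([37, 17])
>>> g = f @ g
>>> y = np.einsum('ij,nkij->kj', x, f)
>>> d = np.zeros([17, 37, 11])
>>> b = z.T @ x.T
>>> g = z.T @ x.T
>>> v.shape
(7, 7)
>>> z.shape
(3, 7, 7, 17)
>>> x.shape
(37, 3)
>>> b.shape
(17, 7, 7, 37)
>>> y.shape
(7, 3)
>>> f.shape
(7, 7, 37, 3)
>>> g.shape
(17, 7, 7, 37)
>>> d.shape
(17, 37, 11)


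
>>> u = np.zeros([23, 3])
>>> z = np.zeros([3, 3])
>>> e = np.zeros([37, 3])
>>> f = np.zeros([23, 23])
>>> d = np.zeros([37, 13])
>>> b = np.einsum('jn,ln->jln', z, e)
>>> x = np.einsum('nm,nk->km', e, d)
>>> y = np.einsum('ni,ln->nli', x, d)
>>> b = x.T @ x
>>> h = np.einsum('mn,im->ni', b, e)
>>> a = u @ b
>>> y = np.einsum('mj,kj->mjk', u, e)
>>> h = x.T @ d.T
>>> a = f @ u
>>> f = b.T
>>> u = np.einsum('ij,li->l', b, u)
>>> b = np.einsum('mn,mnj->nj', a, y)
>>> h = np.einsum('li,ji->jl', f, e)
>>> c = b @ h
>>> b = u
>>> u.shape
(23,)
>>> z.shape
(3, 3)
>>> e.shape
(37, 3)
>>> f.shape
(3, 3)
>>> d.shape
(37, 13)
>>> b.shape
(23,)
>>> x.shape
(13, 3)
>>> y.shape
(23, 3, 37)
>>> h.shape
(37, 3)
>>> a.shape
(23, 3)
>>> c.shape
(3, 3)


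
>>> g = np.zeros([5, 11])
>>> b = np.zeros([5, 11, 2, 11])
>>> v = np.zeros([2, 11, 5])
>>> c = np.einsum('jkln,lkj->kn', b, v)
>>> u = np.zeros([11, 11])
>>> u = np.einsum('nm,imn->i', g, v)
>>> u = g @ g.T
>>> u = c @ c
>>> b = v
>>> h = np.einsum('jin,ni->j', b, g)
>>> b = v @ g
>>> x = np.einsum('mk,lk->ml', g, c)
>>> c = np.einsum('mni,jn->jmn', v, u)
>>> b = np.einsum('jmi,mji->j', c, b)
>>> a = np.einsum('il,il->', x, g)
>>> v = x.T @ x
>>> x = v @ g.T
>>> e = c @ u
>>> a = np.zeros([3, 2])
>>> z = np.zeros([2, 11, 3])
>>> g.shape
(5, 11)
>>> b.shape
(11,)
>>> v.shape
(11, 11)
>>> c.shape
(11, 2, 11)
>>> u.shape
(11, 11)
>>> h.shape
(2,)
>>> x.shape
(11, 5)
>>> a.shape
(3, 2)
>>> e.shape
(11, 2, 11)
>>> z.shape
(2, 11, 3)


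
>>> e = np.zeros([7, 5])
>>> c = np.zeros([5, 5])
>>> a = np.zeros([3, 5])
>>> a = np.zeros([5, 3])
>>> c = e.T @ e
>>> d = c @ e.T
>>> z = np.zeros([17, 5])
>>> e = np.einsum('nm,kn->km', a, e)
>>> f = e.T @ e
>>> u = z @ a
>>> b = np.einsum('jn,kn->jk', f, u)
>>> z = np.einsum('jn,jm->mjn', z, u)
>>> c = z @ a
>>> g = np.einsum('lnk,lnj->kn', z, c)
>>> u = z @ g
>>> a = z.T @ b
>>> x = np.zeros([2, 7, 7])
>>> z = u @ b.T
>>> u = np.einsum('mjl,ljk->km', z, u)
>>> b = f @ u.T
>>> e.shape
(7, 3)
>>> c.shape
(3, 17, 3)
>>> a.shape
(5, 17, 17)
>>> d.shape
(5, 7)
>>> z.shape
(3, 17, 3)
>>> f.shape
(3, 3)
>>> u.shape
(17, 3)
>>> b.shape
(3, 17)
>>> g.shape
(5, 17)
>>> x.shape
(2, 7, 7)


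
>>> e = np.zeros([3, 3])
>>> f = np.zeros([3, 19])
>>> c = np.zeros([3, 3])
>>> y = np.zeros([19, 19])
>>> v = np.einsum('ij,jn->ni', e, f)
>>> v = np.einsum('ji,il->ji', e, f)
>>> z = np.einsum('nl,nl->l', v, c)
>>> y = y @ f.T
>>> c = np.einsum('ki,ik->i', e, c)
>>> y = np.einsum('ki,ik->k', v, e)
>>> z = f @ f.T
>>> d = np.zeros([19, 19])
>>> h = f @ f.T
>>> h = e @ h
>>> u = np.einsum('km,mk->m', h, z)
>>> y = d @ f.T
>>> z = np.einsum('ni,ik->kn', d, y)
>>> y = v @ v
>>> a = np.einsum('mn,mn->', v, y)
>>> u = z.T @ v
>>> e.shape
(3, 3)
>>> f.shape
(3, 19)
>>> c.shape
(3,)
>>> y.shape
(3, 3)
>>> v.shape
(3, 3)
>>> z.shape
(3, 19)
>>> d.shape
(19, 19)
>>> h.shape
(3, 3)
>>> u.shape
(19, 3)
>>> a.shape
()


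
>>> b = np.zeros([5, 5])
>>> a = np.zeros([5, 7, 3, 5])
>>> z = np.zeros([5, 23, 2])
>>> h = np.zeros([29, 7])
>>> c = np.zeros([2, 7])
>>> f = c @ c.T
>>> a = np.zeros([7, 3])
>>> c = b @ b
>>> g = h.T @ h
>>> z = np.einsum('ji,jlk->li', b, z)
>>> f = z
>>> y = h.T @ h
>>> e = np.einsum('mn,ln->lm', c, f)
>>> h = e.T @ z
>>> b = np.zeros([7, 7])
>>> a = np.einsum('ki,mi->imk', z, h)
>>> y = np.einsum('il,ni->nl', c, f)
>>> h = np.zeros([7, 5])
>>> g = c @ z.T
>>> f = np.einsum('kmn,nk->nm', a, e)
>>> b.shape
(7, 7)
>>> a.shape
(5, 5, 23)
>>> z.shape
(23, 5)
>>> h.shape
(7, 5)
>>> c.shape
(5, 5)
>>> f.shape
(23, 5)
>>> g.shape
(5, 23)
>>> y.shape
(23, 5)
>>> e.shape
(23, 5)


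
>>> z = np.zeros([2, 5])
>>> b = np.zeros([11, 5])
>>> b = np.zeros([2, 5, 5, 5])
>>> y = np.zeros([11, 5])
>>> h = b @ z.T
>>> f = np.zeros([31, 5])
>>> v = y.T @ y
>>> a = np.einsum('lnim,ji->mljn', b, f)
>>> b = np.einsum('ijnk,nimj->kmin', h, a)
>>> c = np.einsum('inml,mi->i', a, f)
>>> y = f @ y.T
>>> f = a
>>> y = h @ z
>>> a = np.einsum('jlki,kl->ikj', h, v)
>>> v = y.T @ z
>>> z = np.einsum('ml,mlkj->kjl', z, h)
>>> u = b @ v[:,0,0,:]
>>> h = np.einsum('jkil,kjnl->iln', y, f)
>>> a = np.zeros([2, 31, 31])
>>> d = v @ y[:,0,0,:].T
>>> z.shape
(5, 2, 5)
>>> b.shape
(2, 31, 2, 5)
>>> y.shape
(2, 5, 5, 5)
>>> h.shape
(5, 5, 31)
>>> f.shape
(5, 2, 31, 5)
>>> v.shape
(5, 5, 5, 5)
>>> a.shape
(2, 31, 31)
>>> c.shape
(5,)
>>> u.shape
(2, 31, 2, 5)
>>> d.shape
(5, 5, 5, 2)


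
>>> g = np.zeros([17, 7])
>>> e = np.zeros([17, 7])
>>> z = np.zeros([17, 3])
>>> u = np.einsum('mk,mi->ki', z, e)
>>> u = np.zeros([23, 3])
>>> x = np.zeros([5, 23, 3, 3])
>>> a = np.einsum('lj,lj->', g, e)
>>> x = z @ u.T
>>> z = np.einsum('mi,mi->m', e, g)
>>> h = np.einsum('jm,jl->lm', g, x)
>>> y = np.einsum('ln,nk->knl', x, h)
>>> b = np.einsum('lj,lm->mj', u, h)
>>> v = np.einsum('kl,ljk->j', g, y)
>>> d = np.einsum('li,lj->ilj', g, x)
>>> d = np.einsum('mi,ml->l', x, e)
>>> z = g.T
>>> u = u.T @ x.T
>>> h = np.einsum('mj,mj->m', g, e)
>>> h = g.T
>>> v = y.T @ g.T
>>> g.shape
(17, 7)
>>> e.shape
(17, 7)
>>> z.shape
(7, 17)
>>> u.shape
(3, 17)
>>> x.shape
(17, 23)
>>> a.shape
()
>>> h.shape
(7, 17)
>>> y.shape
(7, 23, 17)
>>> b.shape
(7, 3)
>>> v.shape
(17, 23, 17)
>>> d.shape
(7,)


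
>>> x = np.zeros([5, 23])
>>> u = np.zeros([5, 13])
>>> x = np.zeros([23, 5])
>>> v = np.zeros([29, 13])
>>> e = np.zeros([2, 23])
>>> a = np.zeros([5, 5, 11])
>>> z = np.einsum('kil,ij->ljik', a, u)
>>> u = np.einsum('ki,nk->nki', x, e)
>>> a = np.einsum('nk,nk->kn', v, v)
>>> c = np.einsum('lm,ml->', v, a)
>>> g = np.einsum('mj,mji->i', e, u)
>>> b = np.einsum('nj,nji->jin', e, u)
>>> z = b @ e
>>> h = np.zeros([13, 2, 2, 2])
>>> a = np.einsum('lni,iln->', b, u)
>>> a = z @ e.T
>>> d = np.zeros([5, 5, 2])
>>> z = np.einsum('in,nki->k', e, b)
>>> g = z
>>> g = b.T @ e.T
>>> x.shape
(23, 5)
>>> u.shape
(2, 23, 5)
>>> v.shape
(29, 13)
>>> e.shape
(2, 23)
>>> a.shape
(23, 5, 2)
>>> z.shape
(5,)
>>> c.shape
()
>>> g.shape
(2, 5, 2)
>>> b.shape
(23, 5, 2)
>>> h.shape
(13, 2, 2, 2)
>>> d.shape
(5, 5, 2)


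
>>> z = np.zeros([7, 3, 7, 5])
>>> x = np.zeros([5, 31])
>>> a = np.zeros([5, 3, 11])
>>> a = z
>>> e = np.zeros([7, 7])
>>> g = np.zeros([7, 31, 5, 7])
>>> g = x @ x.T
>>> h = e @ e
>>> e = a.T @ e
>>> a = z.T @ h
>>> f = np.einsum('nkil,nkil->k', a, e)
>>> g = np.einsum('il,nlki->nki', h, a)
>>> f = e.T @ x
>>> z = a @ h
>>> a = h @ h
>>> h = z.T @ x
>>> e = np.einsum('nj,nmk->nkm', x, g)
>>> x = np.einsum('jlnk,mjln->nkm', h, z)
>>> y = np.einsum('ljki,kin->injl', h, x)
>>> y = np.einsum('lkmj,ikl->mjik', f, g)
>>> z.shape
(5, 7, 3, 7)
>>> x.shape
(7, 31, 5)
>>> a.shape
(7, 7)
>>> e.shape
(5, 7, 3)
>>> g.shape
(5, 3, 7)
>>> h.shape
(7, 3, 7, 31)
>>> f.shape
(7, 3, 7, 31)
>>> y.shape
(7, 31, 5, 3)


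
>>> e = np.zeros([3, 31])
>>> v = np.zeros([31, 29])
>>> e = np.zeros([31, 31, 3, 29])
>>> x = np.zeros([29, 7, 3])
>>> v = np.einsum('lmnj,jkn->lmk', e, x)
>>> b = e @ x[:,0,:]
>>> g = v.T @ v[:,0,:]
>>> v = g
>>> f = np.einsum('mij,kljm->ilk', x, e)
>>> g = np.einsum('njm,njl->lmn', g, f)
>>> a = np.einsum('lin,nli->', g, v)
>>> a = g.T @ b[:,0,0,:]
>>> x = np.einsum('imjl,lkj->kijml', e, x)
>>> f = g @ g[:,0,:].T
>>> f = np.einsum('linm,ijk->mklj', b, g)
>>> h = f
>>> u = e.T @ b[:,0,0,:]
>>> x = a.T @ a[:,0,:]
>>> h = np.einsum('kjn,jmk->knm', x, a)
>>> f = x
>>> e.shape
(31, 31, 3, 29)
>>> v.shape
(7, 31, 7)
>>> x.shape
(3, 7, 3)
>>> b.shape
(31, 31, 3, 3)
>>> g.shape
(31, 7, 7)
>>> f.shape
(3, 7, 3)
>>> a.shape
(7, 7, 3)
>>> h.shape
(3, 3, 7)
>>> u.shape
(29, 3, 31, 3)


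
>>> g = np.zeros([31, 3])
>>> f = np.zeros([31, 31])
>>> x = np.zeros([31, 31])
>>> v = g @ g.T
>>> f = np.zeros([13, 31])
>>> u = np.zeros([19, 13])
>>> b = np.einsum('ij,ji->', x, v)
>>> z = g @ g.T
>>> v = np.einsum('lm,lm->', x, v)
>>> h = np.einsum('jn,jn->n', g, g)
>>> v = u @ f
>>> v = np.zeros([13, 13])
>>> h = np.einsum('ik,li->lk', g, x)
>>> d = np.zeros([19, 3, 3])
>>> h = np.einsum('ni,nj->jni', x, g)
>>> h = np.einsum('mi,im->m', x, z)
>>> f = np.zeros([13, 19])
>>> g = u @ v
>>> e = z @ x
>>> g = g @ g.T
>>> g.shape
(19, 19)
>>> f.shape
(13, 19)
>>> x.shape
(31, 31)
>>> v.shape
(13, 13)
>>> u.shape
(19, 13)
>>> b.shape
()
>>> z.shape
(31, 31)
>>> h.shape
(31,)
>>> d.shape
(19, 3, 3)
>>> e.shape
(31, 31)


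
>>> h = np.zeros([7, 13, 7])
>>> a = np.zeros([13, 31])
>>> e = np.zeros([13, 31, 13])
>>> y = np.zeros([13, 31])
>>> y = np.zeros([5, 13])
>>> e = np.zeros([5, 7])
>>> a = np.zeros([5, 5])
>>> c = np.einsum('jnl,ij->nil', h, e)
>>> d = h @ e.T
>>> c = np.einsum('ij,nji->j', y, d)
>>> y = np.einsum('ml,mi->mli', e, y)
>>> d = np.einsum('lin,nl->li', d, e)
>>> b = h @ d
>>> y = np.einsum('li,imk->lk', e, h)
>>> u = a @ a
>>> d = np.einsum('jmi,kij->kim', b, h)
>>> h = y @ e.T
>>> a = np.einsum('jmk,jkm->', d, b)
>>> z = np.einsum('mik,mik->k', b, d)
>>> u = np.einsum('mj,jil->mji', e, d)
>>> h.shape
(5, 5)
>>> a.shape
()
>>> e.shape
(5, 7)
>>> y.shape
(5, 7)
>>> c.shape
(13,)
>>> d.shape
(7, 13, 13)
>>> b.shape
(7, 13, 13)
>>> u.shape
(5, 7, 13)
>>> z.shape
(13,)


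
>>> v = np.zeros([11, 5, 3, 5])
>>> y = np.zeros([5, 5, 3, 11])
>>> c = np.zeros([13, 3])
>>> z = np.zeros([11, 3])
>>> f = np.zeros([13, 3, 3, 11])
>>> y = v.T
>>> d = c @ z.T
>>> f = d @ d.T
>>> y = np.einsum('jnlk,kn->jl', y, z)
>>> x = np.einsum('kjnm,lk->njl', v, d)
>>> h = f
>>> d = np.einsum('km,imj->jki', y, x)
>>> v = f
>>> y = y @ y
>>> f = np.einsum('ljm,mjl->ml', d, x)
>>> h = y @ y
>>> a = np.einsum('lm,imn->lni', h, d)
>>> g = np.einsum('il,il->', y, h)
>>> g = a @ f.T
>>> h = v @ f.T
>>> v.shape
(13, 13)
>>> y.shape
(5, 5)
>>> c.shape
(13, 3)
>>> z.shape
(11, 3)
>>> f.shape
(3, 13)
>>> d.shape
(13, 5, 3)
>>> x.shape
(3, 5, 13)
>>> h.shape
(13, 3)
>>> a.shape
(5, 3, 13)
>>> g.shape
(5, 3, 3)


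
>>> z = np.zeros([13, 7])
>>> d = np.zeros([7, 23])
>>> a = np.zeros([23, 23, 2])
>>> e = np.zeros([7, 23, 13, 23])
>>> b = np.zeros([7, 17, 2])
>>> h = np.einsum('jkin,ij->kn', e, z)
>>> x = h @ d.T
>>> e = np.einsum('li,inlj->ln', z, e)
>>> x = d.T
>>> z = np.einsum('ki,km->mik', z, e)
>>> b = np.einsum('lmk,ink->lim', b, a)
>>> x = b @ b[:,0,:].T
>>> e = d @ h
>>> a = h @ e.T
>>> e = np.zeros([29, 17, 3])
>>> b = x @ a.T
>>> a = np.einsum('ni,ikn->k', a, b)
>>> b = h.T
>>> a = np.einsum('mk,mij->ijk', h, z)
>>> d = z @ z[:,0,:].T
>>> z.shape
(23, 7, 13)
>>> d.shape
(23, 7, 23)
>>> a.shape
(7, 13, 23)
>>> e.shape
(29, 17, 3)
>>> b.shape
(23, 23)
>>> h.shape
(23, 23)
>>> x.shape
(7, 23, 7)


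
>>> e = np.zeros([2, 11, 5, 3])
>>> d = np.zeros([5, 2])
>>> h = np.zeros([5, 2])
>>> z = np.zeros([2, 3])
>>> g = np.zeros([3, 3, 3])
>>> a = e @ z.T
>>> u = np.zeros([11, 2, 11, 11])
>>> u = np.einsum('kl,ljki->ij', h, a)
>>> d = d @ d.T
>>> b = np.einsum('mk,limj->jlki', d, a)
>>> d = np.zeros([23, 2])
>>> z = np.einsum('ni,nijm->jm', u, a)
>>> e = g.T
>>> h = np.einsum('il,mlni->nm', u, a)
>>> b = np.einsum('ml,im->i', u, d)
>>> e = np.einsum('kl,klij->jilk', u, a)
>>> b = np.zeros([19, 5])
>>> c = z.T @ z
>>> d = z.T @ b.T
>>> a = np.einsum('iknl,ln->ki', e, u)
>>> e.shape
(2, 5, 11, 2)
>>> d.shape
(2, 19)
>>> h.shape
(5, 2)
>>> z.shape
(5, 2)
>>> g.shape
(3, 3, 3)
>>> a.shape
(5, 2)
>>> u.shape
(2, 11)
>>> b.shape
(19, 5)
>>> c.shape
(2, 2)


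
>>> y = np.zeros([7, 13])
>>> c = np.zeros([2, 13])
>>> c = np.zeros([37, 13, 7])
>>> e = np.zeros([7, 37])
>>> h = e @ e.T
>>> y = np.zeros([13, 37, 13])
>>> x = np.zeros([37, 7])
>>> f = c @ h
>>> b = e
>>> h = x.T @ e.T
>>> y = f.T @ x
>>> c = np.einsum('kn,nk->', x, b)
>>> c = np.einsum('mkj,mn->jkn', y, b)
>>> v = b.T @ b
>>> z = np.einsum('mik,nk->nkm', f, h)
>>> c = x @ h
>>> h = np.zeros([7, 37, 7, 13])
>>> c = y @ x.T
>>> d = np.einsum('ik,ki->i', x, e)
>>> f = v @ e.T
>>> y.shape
(7, 13, 7)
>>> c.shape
(7, 13, 37)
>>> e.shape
(7, 37)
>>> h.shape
(7, 37, 7, 13)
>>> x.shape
(37, 7)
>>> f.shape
(37, 7)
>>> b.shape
(7, 37)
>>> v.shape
(37, 37)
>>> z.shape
(7, 7, 37)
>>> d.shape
(37,)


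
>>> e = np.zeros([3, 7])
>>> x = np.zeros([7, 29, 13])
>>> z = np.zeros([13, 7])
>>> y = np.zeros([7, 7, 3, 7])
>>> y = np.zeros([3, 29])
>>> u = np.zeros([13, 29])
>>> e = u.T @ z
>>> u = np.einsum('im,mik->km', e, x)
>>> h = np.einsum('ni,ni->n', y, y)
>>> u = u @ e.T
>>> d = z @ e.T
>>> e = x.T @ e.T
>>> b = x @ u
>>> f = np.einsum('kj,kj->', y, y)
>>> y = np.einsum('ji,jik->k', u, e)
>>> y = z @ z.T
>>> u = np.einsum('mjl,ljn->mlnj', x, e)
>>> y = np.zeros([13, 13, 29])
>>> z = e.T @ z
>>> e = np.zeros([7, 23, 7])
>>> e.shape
(7, 23, 7)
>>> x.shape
(7, 29, 13)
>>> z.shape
(29, 29, 7)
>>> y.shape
(13, 13, 29)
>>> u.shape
(7, 13, 29, 29)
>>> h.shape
(3,)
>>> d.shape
(13, 29)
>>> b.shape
(7, 29, 29)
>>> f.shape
()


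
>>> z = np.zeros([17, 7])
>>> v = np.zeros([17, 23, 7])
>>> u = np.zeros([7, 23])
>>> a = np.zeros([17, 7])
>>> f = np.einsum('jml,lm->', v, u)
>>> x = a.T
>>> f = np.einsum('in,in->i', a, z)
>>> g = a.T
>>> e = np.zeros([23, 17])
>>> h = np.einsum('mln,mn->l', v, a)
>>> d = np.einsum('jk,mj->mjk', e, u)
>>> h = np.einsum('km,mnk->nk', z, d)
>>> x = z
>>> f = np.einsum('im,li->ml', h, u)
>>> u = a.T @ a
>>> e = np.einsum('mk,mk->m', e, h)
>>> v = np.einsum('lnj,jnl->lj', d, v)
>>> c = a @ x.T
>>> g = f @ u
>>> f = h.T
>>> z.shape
(17, 7)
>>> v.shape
(7, 17)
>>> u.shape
(7, 7)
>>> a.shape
(17, 7)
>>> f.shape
(17, 23)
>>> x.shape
(17, 7)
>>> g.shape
(17, 7)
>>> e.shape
(23,)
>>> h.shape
(23, 17)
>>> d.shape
(7, 23, 17)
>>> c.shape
(17, 17)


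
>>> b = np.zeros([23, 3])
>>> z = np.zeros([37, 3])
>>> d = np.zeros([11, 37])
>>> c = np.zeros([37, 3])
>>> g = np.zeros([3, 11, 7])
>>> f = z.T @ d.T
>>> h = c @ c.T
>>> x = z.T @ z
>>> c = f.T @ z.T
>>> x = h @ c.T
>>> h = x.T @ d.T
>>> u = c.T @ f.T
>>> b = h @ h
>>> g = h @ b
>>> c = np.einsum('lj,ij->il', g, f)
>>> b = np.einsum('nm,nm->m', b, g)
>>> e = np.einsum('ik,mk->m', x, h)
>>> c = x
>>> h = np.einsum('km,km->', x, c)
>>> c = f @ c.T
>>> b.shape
(11,)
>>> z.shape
(37, 3)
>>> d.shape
(11, 37)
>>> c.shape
(3, 37)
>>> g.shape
(11, 11)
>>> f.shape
(3, 11)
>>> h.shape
()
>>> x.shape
(37, 11)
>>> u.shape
(37, 3)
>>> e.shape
(11,)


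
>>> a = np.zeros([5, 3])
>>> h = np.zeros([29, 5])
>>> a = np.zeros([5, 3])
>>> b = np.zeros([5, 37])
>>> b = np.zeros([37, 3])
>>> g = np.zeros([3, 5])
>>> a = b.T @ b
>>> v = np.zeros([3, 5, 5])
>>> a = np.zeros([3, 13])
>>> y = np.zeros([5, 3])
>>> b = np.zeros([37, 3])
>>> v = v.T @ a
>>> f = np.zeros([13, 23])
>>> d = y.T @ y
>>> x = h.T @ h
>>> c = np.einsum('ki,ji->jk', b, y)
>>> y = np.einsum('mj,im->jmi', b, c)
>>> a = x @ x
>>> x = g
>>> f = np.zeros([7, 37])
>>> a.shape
(5, 5)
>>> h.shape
(29, 5)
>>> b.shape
(37, 3)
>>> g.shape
(3, 5)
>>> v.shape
(5, 5, 13)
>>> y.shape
(3, 37, 5)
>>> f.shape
(7, 37)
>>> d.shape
(3, 3)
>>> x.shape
(3, 5)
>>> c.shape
(5, 37)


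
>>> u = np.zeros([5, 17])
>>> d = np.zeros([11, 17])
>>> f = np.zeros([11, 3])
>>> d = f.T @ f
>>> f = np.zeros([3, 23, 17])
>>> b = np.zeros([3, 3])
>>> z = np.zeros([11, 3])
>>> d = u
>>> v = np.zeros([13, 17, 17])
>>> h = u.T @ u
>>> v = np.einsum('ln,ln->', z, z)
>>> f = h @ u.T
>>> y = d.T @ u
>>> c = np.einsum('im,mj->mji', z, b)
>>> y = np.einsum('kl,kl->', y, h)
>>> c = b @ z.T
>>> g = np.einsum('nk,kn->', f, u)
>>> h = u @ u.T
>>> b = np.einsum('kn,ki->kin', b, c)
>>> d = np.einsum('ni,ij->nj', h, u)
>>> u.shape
(5, 17)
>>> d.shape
(5, 17)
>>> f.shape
(17, 5)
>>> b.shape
(3, 11, 3)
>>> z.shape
(11, 3)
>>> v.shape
()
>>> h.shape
(5, 5)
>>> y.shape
()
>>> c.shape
(3, 11)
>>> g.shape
()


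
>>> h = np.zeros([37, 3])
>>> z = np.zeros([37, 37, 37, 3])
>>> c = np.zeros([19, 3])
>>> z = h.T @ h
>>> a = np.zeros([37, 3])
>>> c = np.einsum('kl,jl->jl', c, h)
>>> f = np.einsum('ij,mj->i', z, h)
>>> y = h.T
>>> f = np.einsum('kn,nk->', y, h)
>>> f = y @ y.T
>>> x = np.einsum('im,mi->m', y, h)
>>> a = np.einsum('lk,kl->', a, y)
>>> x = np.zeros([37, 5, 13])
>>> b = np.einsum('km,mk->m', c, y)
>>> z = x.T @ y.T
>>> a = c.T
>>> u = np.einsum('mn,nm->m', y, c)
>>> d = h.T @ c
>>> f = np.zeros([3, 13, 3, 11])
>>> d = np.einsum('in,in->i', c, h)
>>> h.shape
(37, 3)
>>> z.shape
(13, 5, 3)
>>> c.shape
(37, 3)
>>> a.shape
(3, 37)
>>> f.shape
(3, 13, 3, 11)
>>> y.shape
(3, 37)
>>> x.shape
(37, 5, 13)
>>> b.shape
(3,)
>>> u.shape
(3,)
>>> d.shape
(37,)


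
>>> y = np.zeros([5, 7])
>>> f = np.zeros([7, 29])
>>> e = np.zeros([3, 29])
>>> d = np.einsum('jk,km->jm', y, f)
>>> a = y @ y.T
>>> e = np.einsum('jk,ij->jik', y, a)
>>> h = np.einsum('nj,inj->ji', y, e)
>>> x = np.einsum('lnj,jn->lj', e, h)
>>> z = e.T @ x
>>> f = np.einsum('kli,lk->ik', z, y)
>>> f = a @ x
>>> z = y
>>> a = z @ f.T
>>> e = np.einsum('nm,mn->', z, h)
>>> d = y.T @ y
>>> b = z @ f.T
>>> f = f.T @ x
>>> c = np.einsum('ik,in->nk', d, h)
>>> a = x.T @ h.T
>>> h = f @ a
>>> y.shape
(5, 7)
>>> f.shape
(7, 7)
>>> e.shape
()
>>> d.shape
(7, 7)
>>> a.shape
(7, 7)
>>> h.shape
(7, 7)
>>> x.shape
(5, 7)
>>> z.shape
(5, 7)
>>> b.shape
(5, 5)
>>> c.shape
(5, 7)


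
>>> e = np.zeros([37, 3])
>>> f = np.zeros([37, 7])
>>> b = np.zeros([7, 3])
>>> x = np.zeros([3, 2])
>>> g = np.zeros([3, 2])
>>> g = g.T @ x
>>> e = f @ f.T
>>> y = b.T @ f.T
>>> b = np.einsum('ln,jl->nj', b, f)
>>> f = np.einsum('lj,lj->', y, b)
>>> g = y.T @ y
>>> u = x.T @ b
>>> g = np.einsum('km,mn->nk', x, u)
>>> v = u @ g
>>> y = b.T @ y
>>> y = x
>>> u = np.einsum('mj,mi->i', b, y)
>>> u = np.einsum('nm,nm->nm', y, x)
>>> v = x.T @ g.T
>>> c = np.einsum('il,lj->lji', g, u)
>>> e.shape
(37, 37)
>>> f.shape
()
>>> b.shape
(3, 37)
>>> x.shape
(3, 2)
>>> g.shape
(37, 3)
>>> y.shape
(3, 2)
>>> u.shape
(3, 2)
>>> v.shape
(2, 37)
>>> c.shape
(3, 2, 37)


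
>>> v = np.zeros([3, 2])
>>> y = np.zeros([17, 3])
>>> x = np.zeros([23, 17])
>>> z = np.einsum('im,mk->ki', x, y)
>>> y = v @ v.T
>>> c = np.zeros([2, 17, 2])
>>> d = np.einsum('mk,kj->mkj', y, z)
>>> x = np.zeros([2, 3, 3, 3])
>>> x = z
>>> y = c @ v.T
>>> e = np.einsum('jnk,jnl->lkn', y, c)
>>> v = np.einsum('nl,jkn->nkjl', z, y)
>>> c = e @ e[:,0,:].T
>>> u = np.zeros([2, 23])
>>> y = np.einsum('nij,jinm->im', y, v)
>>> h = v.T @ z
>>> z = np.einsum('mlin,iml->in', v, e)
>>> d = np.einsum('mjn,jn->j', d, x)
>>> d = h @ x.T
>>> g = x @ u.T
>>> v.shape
(3, 17, 2, 23)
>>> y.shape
(17, 23)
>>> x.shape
(3, 23)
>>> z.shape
(2, 23)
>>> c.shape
(2, 3, 2)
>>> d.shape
(23, 2, 17, 3)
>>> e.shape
(2, 3, 17)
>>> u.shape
(2, 23)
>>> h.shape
(23, 2, 17, 23)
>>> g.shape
(3, 2)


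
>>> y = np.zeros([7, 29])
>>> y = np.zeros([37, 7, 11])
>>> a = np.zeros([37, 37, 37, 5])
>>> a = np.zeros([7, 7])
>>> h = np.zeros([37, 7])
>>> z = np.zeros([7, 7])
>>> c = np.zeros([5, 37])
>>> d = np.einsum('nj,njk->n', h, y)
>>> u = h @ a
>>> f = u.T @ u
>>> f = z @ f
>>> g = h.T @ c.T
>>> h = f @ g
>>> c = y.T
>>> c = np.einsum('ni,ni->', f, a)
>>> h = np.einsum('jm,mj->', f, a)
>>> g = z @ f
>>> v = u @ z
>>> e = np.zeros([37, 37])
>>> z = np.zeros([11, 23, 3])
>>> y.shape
(37, 7, 11)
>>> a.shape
(7, 7)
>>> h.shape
()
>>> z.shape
(11, 23, 3)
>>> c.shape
()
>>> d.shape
(37,)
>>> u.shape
(37, 7)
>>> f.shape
(7, 7)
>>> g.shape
(7, 7)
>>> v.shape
(37, 7)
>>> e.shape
(37, 37)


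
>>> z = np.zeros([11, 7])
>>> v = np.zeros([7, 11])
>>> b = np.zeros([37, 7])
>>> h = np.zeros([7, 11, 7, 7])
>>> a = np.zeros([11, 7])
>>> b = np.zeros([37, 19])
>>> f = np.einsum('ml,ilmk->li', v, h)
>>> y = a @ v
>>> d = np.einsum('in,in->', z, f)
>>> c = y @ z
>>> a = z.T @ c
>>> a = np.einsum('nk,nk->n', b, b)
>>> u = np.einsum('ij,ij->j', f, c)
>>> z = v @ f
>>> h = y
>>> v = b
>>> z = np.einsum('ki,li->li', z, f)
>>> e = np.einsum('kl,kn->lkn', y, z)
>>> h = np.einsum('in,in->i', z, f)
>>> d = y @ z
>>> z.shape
(11, 7)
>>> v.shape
(37, 19)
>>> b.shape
(37, 19)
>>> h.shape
(11,)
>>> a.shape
(37,)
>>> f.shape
(11, 7)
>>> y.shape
(11, 11)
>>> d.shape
(11, 7)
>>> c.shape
(11, 7)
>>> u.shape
(7,)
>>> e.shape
(11, 11, 7)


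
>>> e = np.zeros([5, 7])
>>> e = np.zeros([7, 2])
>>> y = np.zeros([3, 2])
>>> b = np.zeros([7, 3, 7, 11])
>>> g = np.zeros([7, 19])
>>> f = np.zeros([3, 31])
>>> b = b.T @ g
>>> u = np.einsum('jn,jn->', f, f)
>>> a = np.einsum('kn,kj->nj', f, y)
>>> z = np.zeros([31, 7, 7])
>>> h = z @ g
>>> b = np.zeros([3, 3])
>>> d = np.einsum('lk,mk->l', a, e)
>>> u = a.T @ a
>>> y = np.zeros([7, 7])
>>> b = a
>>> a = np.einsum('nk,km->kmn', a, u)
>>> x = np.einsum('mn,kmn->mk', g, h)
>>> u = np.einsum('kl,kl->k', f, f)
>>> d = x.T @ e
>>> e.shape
(7, 2)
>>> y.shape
(7, 7)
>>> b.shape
(31, 2)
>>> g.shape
(7, 19)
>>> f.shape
(3, 31)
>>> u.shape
(3,)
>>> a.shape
(2, 2, 31)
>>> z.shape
(31, 7, 7)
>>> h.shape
(31, 7, 19)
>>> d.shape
(31, 2)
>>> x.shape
(7, 31)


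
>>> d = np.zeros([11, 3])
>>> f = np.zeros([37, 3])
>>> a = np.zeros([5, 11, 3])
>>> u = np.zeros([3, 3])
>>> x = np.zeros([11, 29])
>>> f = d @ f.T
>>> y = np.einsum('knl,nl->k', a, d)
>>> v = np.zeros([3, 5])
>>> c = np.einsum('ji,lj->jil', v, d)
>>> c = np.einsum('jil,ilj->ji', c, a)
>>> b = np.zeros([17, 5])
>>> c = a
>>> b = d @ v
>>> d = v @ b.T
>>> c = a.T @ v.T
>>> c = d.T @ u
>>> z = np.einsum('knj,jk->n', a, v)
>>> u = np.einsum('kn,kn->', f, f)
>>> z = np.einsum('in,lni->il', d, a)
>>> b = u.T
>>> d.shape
(3, 11)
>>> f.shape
(11, 37)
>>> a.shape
(5, 11, 3)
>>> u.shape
()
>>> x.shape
(11, 29)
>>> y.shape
(5,)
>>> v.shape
(3, 5)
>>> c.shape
(11, 3)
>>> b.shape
()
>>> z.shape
(3, 5)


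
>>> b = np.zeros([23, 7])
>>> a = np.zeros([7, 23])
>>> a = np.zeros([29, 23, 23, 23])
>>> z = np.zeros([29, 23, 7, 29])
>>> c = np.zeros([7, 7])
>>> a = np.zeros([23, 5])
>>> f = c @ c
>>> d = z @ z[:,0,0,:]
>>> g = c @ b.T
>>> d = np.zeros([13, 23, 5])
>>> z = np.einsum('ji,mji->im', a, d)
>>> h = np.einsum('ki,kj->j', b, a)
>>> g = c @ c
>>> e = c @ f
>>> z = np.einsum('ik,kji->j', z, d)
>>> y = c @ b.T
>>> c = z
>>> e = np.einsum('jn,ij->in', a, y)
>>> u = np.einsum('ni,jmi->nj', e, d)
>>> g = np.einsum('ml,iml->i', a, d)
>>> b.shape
(23, 7)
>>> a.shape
(23, 5)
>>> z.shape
(23,)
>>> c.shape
(23,)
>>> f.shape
(7, 7)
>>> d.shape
(13, 23, 5)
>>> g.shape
(13,)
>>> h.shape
(5,)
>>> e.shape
(7, 5)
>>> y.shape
(7, 23)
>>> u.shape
(7, 13)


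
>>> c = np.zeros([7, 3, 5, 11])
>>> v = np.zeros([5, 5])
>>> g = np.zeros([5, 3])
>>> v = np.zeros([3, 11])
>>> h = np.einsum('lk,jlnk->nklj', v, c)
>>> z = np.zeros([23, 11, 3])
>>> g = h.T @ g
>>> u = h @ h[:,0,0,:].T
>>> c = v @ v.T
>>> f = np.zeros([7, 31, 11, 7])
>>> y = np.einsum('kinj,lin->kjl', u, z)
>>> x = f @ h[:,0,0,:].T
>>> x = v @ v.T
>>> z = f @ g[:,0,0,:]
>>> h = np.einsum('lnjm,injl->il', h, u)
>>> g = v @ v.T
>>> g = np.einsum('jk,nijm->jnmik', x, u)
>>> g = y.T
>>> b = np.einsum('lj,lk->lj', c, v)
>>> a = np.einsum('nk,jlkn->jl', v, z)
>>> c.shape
(3, 3)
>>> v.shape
(3, 11)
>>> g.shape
(23, 5, 5)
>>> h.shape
(5, 5)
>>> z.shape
(7, 31, 11, 3)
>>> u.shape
(5, 11, 3, 5)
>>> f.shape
(7, 31, 11, 7)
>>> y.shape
(5, 5, 23)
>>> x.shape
(3, 3)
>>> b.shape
(3, 3)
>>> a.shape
(7, 31)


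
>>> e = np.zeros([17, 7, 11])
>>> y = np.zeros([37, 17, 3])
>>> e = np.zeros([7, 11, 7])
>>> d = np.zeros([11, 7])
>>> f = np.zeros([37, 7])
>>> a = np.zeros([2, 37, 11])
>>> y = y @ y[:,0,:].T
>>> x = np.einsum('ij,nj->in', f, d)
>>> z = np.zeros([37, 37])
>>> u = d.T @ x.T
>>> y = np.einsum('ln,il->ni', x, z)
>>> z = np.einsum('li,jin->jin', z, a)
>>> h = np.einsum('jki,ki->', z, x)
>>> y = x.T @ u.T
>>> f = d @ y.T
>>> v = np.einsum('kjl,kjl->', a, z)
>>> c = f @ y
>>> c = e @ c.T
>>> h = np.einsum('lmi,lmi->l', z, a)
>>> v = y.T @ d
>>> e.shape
(7, 11, 7)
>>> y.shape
(11, 7)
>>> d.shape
(11, 7)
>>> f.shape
(11, 11)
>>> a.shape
(2, 37, 11)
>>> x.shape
(37, 11)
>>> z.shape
(2, 37, 11)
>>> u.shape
(7, 37)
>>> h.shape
(2,)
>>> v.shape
(7, 7)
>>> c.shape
(7, 11, 11)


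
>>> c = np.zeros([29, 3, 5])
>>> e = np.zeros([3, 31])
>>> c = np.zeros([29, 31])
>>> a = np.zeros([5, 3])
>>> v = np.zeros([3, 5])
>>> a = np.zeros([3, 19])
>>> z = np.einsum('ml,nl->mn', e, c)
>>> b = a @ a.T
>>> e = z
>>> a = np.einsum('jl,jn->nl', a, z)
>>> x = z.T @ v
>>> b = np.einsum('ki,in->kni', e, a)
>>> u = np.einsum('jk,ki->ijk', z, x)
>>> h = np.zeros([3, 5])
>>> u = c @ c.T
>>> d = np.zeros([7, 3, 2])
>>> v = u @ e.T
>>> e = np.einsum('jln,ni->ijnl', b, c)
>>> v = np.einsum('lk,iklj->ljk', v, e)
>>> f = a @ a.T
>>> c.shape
(29, 31)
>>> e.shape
(31, 3, 29, 19)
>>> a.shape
(29, 19)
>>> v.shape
(29, 19, 3)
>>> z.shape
(3, 29)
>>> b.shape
(3, 19, 29)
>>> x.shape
(29, 5)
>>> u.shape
(29, 29)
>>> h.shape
(3, 5)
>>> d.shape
(7, 3, 2)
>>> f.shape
(29, 29)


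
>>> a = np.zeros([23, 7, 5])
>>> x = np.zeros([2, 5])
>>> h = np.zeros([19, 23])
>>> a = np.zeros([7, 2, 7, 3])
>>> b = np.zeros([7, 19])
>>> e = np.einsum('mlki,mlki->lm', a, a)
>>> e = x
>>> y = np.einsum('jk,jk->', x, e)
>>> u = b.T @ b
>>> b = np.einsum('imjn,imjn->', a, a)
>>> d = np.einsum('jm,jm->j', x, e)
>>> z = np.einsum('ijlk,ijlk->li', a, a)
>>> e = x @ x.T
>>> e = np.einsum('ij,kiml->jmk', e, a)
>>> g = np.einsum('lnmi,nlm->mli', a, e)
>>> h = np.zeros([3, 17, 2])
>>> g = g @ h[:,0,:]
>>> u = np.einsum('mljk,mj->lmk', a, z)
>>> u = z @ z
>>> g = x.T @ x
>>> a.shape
(7, 2, 7, 3)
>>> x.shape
(2, 5)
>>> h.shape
(3, 17, 2)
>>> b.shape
()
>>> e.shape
(2, 7, 7)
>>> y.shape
()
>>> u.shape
(7, 7)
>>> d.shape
(2,)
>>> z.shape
(7, 7)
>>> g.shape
(5, 5)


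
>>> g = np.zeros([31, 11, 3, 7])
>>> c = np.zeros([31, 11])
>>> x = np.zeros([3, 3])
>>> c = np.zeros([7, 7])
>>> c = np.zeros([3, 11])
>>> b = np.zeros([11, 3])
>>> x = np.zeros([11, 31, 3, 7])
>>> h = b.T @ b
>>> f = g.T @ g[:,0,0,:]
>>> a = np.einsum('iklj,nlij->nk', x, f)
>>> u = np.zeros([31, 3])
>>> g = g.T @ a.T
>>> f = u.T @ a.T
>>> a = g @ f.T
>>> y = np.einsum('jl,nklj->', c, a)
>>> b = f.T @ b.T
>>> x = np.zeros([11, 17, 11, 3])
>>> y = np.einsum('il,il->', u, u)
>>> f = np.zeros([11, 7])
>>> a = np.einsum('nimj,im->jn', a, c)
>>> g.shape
(7, 3, 11, 7)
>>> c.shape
(3, 11)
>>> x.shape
(11, 17, 11, 3)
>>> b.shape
(7, 11)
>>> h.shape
(3, 3)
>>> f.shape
(11, 7)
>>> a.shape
(3, 7)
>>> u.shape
(31, 3)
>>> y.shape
()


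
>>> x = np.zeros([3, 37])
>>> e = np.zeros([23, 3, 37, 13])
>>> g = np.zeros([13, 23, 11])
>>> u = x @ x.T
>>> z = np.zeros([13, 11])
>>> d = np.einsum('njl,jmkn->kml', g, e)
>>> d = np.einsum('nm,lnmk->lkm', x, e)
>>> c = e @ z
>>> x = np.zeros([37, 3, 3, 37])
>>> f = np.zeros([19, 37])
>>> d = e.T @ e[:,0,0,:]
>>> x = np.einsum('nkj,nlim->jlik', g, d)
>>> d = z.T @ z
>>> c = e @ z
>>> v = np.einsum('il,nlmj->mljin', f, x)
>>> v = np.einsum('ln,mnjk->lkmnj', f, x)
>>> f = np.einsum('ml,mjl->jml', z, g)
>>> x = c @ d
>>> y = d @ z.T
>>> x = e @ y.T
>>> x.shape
(23, 3, 37, 11)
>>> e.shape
(23, 3, 37, 13)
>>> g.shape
(13, 23, 11)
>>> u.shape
(3, 3)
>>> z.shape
(13, 11)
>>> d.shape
(11, 11)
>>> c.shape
(23, 3, 37, 11)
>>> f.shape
(23, 13, 11)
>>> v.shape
(19, 23, 11, 37, 3)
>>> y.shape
(11, 13)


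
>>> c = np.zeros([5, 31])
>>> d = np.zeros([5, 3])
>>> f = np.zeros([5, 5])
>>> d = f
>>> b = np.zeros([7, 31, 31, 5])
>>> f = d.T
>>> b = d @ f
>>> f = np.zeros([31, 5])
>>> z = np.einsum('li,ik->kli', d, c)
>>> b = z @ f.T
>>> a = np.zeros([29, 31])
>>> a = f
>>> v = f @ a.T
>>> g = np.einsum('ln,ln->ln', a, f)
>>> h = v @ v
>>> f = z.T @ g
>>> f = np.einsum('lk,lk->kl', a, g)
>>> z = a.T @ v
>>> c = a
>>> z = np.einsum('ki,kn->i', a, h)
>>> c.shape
(31, 5)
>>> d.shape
(5, 5)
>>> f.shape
(5, 31)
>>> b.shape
(31, 5, 31)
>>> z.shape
(5,)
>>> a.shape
(31, 5)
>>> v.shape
(31, 31)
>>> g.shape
(31, 5)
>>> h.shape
(31, 31)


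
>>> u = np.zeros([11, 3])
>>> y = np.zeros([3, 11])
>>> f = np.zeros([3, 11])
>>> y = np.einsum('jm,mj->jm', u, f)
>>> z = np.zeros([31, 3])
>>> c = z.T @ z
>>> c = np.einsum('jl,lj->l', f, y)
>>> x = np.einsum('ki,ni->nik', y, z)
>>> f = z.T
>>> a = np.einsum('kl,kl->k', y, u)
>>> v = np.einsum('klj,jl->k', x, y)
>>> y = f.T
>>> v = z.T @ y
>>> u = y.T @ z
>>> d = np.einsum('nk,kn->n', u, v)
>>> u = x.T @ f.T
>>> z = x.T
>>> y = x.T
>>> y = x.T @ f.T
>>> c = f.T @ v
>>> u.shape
(11, 3, 3)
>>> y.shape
(11, 3, 3)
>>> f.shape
(3, 31)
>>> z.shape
(11, 3, 31)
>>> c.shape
(31, 3)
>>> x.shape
(31, 3, 11)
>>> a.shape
(11,)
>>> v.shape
(3, 3)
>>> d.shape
(3,)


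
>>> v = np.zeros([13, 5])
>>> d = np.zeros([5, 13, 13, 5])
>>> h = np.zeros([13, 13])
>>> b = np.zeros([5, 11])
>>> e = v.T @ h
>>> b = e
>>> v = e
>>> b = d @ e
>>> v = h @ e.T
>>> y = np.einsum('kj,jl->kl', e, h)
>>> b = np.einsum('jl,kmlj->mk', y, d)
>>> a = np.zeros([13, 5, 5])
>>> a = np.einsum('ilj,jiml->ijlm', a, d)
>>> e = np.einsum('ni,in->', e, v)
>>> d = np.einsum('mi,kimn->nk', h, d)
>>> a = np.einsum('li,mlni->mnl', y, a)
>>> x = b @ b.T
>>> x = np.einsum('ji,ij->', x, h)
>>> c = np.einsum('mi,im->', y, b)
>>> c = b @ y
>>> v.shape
(13, 5)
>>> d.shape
(5, 5)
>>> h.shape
(13, 13)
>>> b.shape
(13, 5)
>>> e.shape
()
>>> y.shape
(5, 13)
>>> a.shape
(13, 5, 5)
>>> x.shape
()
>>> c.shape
(13, 13)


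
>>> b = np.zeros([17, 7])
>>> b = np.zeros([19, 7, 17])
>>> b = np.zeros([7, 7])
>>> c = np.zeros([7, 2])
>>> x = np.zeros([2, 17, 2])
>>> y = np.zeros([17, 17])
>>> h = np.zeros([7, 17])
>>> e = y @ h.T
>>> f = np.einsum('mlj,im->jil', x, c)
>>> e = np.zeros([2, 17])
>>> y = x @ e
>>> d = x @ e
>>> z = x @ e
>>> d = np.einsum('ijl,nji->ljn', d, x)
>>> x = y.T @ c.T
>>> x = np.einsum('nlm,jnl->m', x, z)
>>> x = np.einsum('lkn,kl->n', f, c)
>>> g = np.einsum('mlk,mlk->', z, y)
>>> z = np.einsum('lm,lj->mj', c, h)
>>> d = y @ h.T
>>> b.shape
(7, 7)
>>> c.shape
(7, 2)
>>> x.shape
(17,)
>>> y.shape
(2, 17, 17)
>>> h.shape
(7, 17)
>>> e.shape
(2, 17)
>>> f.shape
(2, 7, 17)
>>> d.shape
(2, 17, 7)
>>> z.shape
(2, 17)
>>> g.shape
()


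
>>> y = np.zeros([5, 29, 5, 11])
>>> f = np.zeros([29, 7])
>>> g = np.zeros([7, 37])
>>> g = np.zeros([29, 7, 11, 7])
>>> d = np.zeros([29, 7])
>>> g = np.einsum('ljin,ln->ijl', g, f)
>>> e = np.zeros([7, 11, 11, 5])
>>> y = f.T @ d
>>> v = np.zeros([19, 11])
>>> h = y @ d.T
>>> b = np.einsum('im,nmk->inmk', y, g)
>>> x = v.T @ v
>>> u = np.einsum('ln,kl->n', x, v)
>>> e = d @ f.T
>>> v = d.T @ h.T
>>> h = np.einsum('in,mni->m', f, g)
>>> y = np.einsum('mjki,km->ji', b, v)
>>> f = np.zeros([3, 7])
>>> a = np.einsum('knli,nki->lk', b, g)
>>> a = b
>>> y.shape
(11, 29)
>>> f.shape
(3, 7)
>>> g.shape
(11, 7, 29)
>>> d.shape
(29, 7)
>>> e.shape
(29, 29)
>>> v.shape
(7, 7)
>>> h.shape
(11,)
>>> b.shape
(7, 11, 7, 29)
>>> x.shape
(11, 11)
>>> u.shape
(11,)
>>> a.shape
(7, 11, 7, 29)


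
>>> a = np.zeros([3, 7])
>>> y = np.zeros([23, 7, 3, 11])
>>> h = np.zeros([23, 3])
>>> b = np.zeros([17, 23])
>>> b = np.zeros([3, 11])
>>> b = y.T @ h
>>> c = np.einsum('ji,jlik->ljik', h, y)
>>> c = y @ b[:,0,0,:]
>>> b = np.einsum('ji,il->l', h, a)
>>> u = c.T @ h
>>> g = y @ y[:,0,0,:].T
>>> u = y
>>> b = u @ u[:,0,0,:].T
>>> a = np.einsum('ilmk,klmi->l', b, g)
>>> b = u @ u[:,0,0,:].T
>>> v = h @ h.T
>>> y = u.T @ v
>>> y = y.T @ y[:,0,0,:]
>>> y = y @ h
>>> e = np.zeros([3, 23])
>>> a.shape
(7,)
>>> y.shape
(23, 7, 3, 3)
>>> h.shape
(23, 3)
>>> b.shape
(23, 7, 3, 23)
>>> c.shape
(23, 7, 3, 3)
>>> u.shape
(23, 7, 3, 11)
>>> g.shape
(23, 7, 3, 23)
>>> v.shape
(23, 23)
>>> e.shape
(3, 23)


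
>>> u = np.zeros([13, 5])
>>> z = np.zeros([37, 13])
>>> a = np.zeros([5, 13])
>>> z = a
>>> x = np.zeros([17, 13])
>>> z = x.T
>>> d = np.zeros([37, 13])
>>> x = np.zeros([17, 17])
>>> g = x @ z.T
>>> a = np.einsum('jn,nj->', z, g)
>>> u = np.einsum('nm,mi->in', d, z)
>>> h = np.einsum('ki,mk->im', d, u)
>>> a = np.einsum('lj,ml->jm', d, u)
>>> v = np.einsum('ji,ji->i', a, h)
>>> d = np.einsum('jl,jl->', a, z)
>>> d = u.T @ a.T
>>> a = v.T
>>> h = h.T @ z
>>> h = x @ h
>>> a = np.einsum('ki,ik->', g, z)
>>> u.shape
(17, 37)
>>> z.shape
(13, 17)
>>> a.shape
()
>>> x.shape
(17, 17)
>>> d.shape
(37, 13)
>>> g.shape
(17, 13)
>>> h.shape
(17, 17)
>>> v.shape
(17,)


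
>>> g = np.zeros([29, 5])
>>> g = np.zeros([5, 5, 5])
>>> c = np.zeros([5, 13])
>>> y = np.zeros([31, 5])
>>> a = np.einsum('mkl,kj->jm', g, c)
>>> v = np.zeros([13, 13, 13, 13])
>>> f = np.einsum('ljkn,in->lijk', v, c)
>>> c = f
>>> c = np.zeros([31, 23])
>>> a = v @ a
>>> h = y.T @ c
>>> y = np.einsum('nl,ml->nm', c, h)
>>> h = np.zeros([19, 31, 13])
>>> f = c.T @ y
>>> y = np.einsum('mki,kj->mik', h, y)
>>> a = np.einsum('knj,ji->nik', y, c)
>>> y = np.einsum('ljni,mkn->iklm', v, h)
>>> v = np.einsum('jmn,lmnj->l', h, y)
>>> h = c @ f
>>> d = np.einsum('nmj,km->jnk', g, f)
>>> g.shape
(5, 5, 5)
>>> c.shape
(31, 23)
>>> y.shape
(13, 31, 13, 19)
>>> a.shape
(13, 23, 19)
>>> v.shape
(13,)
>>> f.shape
(23, 5)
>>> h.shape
(31, 5)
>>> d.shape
(5, 5, 23)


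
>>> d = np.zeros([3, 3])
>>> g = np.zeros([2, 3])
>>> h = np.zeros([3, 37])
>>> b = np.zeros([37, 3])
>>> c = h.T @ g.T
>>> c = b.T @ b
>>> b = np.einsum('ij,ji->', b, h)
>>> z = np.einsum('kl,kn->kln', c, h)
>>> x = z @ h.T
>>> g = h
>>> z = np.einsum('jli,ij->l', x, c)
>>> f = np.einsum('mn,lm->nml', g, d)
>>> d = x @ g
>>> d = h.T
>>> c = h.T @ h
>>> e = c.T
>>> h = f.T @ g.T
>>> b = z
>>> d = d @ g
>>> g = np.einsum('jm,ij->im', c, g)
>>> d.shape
(37, 37)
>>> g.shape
(3, 37)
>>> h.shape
(3, 3, 3)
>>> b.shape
(3,)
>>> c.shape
(37, 37)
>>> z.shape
(3,)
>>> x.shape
(3, 3, 3)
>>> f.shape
(37, 3, 3)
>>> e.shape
(37, 37)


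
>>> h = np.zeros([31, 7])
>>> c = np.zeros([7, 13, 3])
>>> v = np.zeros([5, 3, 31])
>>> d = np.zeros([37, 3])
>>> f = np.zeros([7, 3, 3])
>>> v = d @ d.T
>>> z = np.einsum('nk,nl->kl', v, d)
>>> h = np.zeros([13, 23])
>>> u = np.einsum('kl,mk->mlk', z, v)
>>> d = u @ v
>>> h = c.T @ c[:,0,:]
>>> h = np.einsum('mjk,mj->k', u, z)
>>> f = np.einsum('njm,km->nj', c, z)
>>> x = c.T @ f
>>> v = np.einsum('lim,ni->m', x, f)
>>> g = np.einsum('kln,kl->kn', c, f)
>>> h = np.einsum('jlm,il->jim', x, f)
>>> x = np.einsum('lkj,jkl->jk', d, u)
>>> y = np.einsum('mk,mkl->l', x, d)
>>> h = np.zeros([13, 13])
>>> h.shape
(13, 13)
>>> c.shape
(7, 13, 3)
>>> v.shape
(13,)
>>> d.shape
(37, 3, 37)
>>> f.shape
(7, 13)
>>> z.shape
(37, 3)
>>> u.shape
(37, 3, 37)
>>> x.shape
(37, 3)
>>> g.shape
(7, 3)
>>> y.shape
(37,)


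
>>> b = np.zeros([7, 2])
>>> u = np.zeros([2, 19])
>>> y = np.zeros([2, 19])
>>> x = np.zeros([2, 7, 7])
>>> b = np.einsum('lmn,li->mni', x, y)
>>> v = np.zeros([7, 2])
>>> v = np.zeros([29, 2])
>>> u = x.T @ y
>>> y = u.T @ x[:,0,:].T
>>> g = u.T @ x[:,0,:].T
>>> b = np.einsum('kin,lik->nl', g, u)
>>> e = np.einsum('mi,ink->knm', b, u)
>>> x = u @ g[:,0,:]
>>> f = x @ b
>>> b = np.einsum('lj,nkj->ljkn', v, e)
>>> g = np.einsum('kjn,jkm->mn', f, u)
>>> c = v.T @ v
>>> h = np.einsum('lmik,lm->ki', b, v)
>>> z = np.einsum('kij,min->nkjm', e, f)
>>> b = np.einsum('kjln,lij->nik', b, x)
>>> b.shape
(19, 7, 29)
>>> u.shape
(7, 7, 19)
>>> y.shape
(19, 7, 2)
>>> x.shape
(7, 7, 2)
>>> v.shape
(29, 2)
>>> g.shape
(19, 7)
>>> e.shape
(19, 7, 2)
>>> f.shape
(7, 7, 7)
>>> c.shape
(2, 2)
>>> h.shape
(19, 7)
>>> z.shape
(7, 19, 2, 7)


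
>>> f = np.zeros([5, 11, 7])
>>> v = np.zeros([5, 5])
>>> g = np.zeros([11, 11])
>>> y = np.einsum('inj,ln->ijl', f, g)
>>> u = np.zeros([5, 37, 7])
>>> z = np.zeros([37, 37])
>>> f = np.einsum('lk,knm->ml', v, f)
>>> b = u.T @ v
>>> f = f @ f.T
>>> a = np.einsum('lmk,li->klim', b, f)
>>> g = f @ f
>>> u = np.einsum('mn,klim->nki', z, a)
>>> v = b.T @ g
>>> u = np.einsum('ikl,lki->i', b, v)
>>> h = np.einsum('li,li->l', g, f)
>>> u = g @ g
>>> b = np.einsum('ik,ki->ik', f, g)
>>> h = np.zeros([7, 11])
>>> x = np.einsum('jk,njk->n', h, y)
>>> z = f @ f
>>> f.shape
(7, 7)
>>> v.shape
(5, 37, 7)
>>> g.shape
(7, 7)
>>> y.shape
(5, 7, 11)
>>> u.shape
(7, 7)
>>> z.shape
(7, 7)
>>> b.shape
(7, 7)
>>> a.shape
(5, 7, 7, 37)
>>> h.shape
(7, 11)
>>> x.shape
(5,)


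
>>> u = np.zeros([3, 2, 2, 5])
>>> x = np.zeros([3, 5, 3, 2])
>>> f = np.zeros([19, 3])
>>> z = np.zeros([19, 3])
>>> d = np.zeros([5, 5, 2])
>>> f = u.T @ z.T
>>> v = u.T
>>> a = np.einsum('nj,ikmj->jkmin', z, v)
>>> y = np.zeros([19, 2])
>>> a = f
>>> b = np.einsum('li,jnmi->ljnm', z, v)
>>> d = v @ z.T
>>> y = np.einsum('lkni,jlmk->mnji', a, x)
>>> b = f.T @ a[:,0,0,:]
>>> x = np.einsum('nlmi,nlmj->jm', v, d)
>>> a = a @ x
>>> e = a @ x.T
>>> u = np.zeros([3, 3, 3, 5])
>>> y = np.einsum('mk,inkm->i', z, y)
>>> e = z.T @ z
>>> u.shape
(3, 3, 3, 5)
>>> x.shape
(19, 2)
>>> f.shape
(5, 2, 2, 19)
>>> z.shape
(19, 3)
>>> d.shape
(5, 2, 2, 19)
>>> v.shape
(5, 2, 2, 3)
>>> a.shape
(5, 2, 2, 2)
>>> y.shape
(3,)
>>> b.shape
(19, 2, 2, 19)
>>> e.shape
(3, 3)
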